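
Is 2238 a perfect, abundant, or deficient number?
abundant

Proper divisors of 2238: sum = 1 + 2 + 3 + 6 + 373 + 746 + 1119 = 2250
Since 2250 > 2238, 2238 is abundant.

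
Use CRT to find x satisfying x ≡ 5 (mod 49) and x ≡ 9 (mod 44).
1769

Using Chinese Remainder Theorem:
M = 49 × 44 = 2156
M1 = 44, M2 = 49
y1 = 44^(-1) mod 49 = 39
y2 = 49^(-1) mod 44 = 9
x = (5×44×39 + 9×49×9) mod 2156 = 1769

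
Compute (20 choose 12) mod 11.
9

Using Lucas' theorem:
Write n=20 and k=12 in base 11:
n in base 11: [1, 9]
k in base 11: [1, 1]
C(20,12) mod 11 = ∏ C(n_i, k_i) mod 11
Digit binomials (mod 11): C(1,1) = 1; C(9,1) = 9
Product: 1 × 9 = 9 ≡ 9 (mod 11)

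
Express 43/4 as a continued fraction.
[10; 1, 3]

Euclidean algorithm steps:
43 = 10 × 4 + 3
4 = 1 × 3 + 1
3 = 3 × 1 + 0
Continued fraction: [10; 1, 3]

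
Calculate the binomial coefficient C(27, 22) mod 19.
18

Using Lucas' theorem:
Write n=27 and k=22 in base 19:
n in base 19: [1, 8]
k in base 19: [1, 3]
C(27,22) mod 19 = ∏ C(n_i, k_i) mod 19
Digit binomials (mod 19): C(1,1) = 1; C(8,3) = 56 ≡ 18
Product: 1 × 18 = 18 ≡ 18 (mod 19)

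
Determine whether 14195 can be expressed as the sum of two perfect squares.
Not possible

Factorization: 14195 = 5 × 17 × 167
By Fermat: n is sum of two squares iff every prime p ≡ 3 (mod 4) appears to even power.
Prime(s) ≡ 3 (mod 4) with odd exponent: [(167, 1)]
Therefore 14195 cannot be expressed as a² + b².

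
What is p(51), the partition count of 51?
239943

p(n) counts ways to write n as a sum of positive integers (order ignored).
Euler's pentagonal recurrence: p(k) = p(k-1) + p(k-2) - p(k-5) - p(k-7) + p(k-12) + p(k-15) - ... (offsets j(3j∓1)/2, signs ++--, p(0)=1, p(<0)=0).
DP table for k = 0..50: p(0)=1, p(1)=1, p(2)=2, p(3)=3, p(4)=5, p(5)=7, p(6)=11, p(7)=15, p(8)=22, p(9)=30, p(10)=42, p(11)=56, p(12)=77, p(13)=101, p(14)=135, p(15)=176, p(16)=231, p(17)=297, p(18)=385, p(19)=490, p(20)=627, p(21)=792, p(22)=1002, p(23)=1255, p(24)=1575, p(25)=1958, p(26)=2436, p(27)=3010, p(28)=3718, p(29)=4565, p(30)=5604, p(31)=6842, p(32)=8349, p(33)=10143, p(34)=12310, p(35)=14883, p(36)=17977, p(37)=21637, p(38)=26015, p(39)=31185, p(40)=37338, p(41)=44583, p(42)=53174, p(43)=63261, p(44)=75175, p(45)=89134, p(46)=105558, p(47)=124754, p(48)=147273, p(49)=173525, p(50)=204226.
Final step: p(51) = p(50) + p(49) - p(46) - p(44) + p(39) + p(36) - p(29) - p(25) + p(16) + p(11) - p(0)
= 204226 + 173525 - 105558 - 75175 + 31185 + 17977 - 4565 - 1958 + 231 + 56 - 1
= 239943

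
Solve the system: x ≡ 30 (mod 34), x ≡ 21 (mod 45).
336

Using Chinese Remainder Theorem:
M = 34 × 45 = 1530
M1 = 45, M2 = 34
y1 = 45^(-1) mod 34 = 31
y2 = 34^(-1) mod 45 = 4
x = (30×45×31 + 21×34×4) mod 1530 = 336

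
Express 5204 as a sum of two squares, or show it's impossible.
50² + 52² (a=50, b=52)

Factorization: 5204 = 2^2 × 1301
By Fermat: n is sum of two squares iff every prime p ≡ 3 (mod 4) appears to even power.
All primes ≡ 3 (mod 4) appear to even power.
Search a = 0, 1, 2, … for 5204 - a² a perfect square: first hit at a = 50: 5204 - 2500 = 2704 = 52².
5204 = 50² + 52² = 2500 + 2704 ✓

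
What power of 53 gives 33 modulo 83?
60

Baby-step giant-step with step n = ⌈√83⌉ = 10.
Baby steps 53^j mod 83 (j:value) for j=0..9: 0:1, 1:53, 2:70, 3:58, 4:3, 5:76, 6:44, 7:8, 8:9, 9:62.
Giant-step multiplier: 53^(-10) ≡ 53^(82-10) = 53^72 ≡ 61 (mod 83).
Giant steps γ_i = 33·61^i mod 83: γ_0=33, γ_1=21, γ_2=36, γ_3=38, γ_4=77, γ_5=49, γ_6=1 (in table at j=0).
x = i·n + j = 6·10 + 0 = 60.
Check: 53^60 ≡ 33 (mod 83).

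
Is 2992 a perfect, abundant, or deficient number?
abundant

Proper divisors of 2992: sum = 1 + 2 + 4 + 8 + 11 + 16 + 17 + 22 + ... + 272 + 374 + 748 + 1496 (19 divisors) = 3704
Since 3704 > 2992, 2992 is abundant.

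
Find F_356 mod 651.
276

Matrix identity: Q^n = [[F_(n+1), F_n], [F_n, F_(n-1)]] with Q = [[1,1],[1,0]].
n = 356 = 101100100₂. Square-and-multiply, entries mod 651:
Q^1 = [[1,1],[1,0]]
Q^2 = (Q^1)² = [[2,1],[1,1]]
Q^5 = (Q^2)²·Q = [[8,5],[5,3]]
Q^11 = (Q^5)²·Q = [[144,89],[89,55]]
Q^22 = (Q^11)² = [[13,134],[134,530]]
Q^44 = (Q^22)² = [[548,501],[501,47]]
Q^89 = (Q^44)²·Q = [[496,559],[559,588]]
Q^178 = (Q^89)² = [[590,526],[526,64]]
Q^356 = (Q^178)² = [[467,276],[276,191]]
F_356 mod 651 = Q^356[0][1] = 276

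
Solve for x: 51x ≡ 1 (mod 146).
63

gcd(51, 146) = 1, so the inverse exists.
Extended Euclidean algorithm on (146, 51):
146 = 2 × 51 + 44  ⟹  44 = (1)·146 + (-2)·51
51 = 1 × 44 + 7  ⟹  7 = (-1)·146 + (3)·51
44 = 6 × 7 + 2  ⟹  2 = (7)·146 + (-20)·51
7 = 3 × 2 + 1  ⟹  1 = (-22)·146 + (63)·51
So (63)·51 ≡ 1 (mod 146), i.e. 51^(-1) ≡ 63 (mod 146).
Check: 51 × 63 = 3213 ≡ 1 (mod 146)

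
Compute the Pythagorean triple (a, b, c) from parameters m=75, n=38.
(4181, 5700, 7069)

Euclid's formula: a = m² - n², b = 2mn, c = m² + n²
m = 75, n = 38
a = 75² - 38² = 5625 - 1444 = 4181
b = 2 × 75 × 38 = 5700
c = 75² + 38² = 5625 + 1444 = 7069
Verification: 4181² + 5700² = 17480761 + 32490000 = 49970761 = 7069² ✓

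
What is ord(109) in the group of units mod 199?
66

199 is prime, so ord(109) divides φ(199) = 198.
Divisors of 198: 1, 2, 3, 6, 9, 11, 18, 22, 33, 66, 99, 198.
Repeated squaring: 109^1 ≡ 109, 109^2 ≡ 140, 109^4 ≡ 98, 109^8 ≡ 52, 109^16 ≡ 117, 109^32 ≡ 157, 109^64 ≡ 172, 109^128 ≡ 132 (mod 199).
Test 109^d mod 199 for each divisor d in increasing order:
109^1 ≡ 109
109^2 ≡ 140
109^3 = 109^2·109^1 ≡ 136
109^6 = 109^4·109^2 ≡ 188
109^9 = 109^8·109^1 ≡ 96
109^11 = 109^8·109^2·109^1 ≡ 107
109^18 = 109^16·109^2 ≡ 62
109^22 = 109^16·109^4·109^2 ≡ 106
109^33 = 109^32·109^1 ≡ 198
109^66 = 109^64·109^2 ≡ 1  ← first divisor giving 1
The order is 66.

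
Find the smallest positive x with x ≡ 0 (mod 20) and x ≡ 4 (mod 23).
280

Using Chinese Remainder Theorem:
M = 20 × 23 = 460
M1 = 23, M2 = 20
y1 = 23^(-1) mod 20 = 7
y2 = 20^(-1) mod 23 = 15
x = (0×23×7 + 4×20×15) mod 460 = 280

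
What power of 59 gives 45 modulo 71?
50

Baby-step giant-step with step n = ⌈√71⌉ = 9.
Baby steps 59^j mod 71 (j:value) for j=0..8: 0:1, 1:59, 2:2, 3:47, 4:4, 5:23, 6:8, 7:46, 8:16.
Giant-step multiplier: 59^(-9) ≡ 59^(70-9) = 59^61 ≡ 44 (mod 71).
Giant steps γ_i = 45·44^i mod 71: γ_0=45, γ_1=63, γ_2=3, γ_3=61, γ_4=57, γ_5=23 (in table at j=5).
x = i·n + j = 5·9 + 5 = 50.
Check: 59^50 ≡ 45 (mod 71).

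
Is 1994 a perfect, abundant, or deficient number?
deficient

Proper divisors of 1994: sum = 1 + 2 + 997 = 1000
Since 1000 < 1994, 1994 is deficient.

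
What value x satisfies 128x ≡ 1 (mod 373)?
102

gcd(128, 373) = 1, so the inverse exists.
Extended Euclidean algorithm on (373, 128):
373 = 2 × 128 + 117  ⟹  117 = (1)·373 + (-2)·128
128 = 1 × 117 + 11  ⟹  11 = (-1)·373 + (3)·128
117 = 10 × 11 + 7  ⟹  7 = (11)·373 + (-32)·128
11 = 1 × 7 + 4  ⟹  4 = (-12)·373 + (35)·128
7 = 1 × 4 + 3  ⟹  3 = (23)·373 + (-67)·128
4 = 1 × 3 + 1  ⟹  1 = (-35)·373 + (102)·128
So (102)·128 ≡ 1 (mod 373), i.e. 128^(-1) ≡ 102 (mod 373).
Check: 128 × 102 = 13056 ≡ 1 (mod 373)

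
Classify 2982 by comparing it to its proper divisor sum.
abundant

Proper divisors of 2982: sum = 1 + 2 + 3 + 6 + 7 + 14 + 21 + 42 + 71 + 142 + 213 + 426 + 497 + 994 + 1491 = 3930
Since 3930 > 2982, 2982 is abundant.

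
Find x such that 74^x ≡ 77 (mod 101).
46

Baby-step giant-step with step n = ⌈√101⌉ = 11.
Baby steps 74^j mod 101 (j:value) for j=0..10: 0:1, 1:74, 2:22, 3:12, 4:80, 5:62, 6:43, 7:51, 8:37, 9:11, 10:6.
Giant-step multiplier: 74^(-11) ≡ 74^(100-11) = 74^89 ≡ 48 (mod 101).
Giant steps γ_i = 77·48^i mod 101: γ_0=77, γ_1=60, γ_2=52, γ_3=72, γ_4=22 (in table at j=2).
x = i·n + j = 4·11 + 2 = 46.
Check: 74^46 ≡ 77 (mod 101).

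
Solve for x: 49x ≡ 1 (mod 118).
53

gcd(49, 118) = 1, so the inverse exists.
Extended Euclidean algorithm on (118, 49):
118 = 2 × 49 + 20  ⟹  20 = (1)·118 + (-2)·49
49 = 2 × 20 + 9  ⟹  9 = (-2)·118 + (5)·49
20 = 2 × 9 + 2  ⟹  2 = (5)·118 + (-12)·49
9 = 4 × 2 + 1  ⟹  1 = (-22)·118 + (53)·49
So (53)·49 ≡ 1 (mod 118), i.e. 49^(-1) ≡ 53 (mod 118).
Check: 49 × 53 = 2597 ≡ 1 (mod 118)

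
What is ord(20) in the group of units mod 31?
15

31 is prime, so ord(20) divides φ(31) = 30.
Divisors of 30: 1, 2, 3, 5, 6, 10, 15, 30.
Repeated squaring: 20^1 ≡ 20, 20^2 ≡ 28, 20^4 ≡ 9, 20^8 ≡ 19, 20^16 ≡ 20 (mod 31).
Test 20^d mod 31 for each divisor d in increasing order:
20^1 ≡ 20
20^2 ≡ 28
20^3 = 20^2·20^1 ≡ 2
20^5 = 20^4·20^1 ≡ 25
20^6 = 20^4·20^2 ≡ 4
20^10 = 20^8·20^2 ≡ 5
20^15 = 20^8·20^4·20^2·20^1 ≡ 1  ← first divisor giving 1
The order is 15.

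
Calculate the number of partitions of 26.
2436

p(n) counts ways to write n as a sum of positive integers (order ignored).
Euler's pentagonal recurrence: p(k) = p(k-1) + p(k-2) - p(k-5) - p(k-7) + p(k-12) + p(k-15) - ... (offsets j(3j∓1)/2, signs ++--, p(0)=1, p(<0)=0).
DP table for k = 0..25: p(0)=1, p(1)=1, p(2)=2, p(3)=3, p(4)=5, p(5)=7, p(6)=11, p(7)=15, p(8)=22, p(9)=30, p(10)=42, p(11)=56, p(12)=77, p(13)=101, p(14)=135, p(15)=176, p(16)=231, p(17)=297, p(18)=385, p(19)=490, p(20)=627, p(21)=792, p(22)=1002, p(23)=1255, p(24)=1575, p(25)=1958.
Final step: p(26) = p(25) + p(24) - p(21) - p(19) + p(14) + p(11) - p(4) - p(0)
= 1958 + 1575 - 792 - 490 + 135 + 56 - 5 - 1
= 2436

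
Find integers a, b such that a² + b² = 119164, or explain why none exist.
Not possible

Factorization: 119164 = 2^2 × 31^3
By Fermat: n is sum of two squares iff every prime p ≡ 3 (mod 4) appears to even power.
Prime(s) ≡ 3 (mod 4) with odd exponent: [(31, 3)]
Therefore 119164 cannot be expressed as a² + b².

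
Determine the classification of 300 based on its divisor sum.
abundant

Proper divisors of 300: sum = 1 + 2 + 3 + 4 + 5 + 6 + 10 + 12 + ... + 60 + 75 + 100 + 150 (17 divisors) = 568
Since 568 > 300, 300 is abundant.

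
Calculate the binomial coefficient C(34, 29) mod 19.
1

Using Lucas' theorem:
Write n=34 and k=29 in base 19:
n in base 19: [1, 15]
k in base 19: [1, 10]
C(34,29) mod 19 = ∏ C(n_i, k_i) mod 19
Digit binomials (mod 19): C(1,1) = 1; C(15,10) = 3003 ≡ 1
Product: 1 × 1 = 1 ≡ 1 (mod 19)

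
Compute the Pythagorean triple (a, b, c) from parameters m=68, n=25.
(3999, 3400, 5249)

Euclid's formula: a = m² - n², b = 2mn, c = m² + n²
m = 68, n = 25
a = 68² - 25² = 4624 - 625 = 3999
b = 2 × 68 × 25 = 3400
c = 68² + 25² = 4624 + 625 = 5249
Verification: 3999² + 3400² = 15992001 + 11560000 = 27552001 = 5249² ✓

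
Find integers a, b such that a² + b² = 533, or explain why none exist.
2² + 23² (a=2, b=23)

Factorization: 533 = 13 × 41
By Fermat: n is sum of two squares iff every prime p ≡ 3 (mod 4) appears to even power.
All primes ≡ 3 (mod 4) appear to even power.
Search a = 0, 1, 2, … for 533 - a² a perfect square: first hit at a = 2: 533 - 4 = 529 = 23².
533 = 2² + 23² = 4 + 529 ✓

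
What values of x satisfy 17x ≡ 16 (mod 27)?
x ≡ 20 (mod 27)

gcd(17, 27) = 1, which divides 16, so solutions exist.
Find 17^(-1) mod 27 by the extended Euclidean algorithm:
27 = 1 × 17 + 10  ⟹  10 = (1)·27 + (-1)·17
17 = 1 × 10 + 7  ⟹  7 = (-1)·27 + (2)·17
10 = 1 × 7 + 3  ⟹  3 = (2)·27 + (-3)·17
7 = 2 × 3 + 1  ⟹  1 = (-5)·27 + (8)·17
So (8)·17 ≡ 1 (mod 27), i.e. 17^(-1) ≡ 8 (mod 27).
x ≡ 8 × 16 = 128 ≡ 20 (mod 27).
Check: 17 × 20 = 340 ≡ 16 (mod 27).
Unique solution: x ≡ 20 (mod 27)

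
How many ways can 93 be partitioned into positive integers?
82010177

p(n) counts ways to write n as a sum of positive integers (order ignored).
Euler's pentagonal recurrence: p(k) = p(k-1) + p(k-2) - p(k-5) - p(k-7) + p(k-12) + p(k-15) - ... (offsets j(3j∓1)/2, signs ++--, p(0)=1, p(<0)=0).
DP table for k = 0..92: p(0)=1, p(1)=1, p(2)=2, p(3)=3, p(4)=5, p(5)=7, p(6)=11, p(7)=15, p(8)=22, p(9)=30, p(10)=42, p(11)=56, p(12)=77, p(13)=101, p(14)=135, p(15)=176, p(16)=231, p(17)=297, p(18)=385, p(19)=490, p(20)=627, p(21)=792, p(22)=1002, p(23)=1255, p(24)=1575, p(25)=1958, p(26)=2436, p(27)=3010, p(28)=3718, p(29)=4565, p(30)=5604, p(31)=6842, p(32)=8349, p(33)=10143, p(34)=12310, p(35)=14883, p(36)=17977, p(37)=21637, p(38)=26015, p(39)=31185, p(40)=37338, p(41)=44583, p(42)=53174, p(43)=63261, p(44)=75175, p(45)=89134, p(46)=105558, p(47)=124754, p(48)=147273, p(49)=173525, p(50)=204226, p(51)=239943, p(52)=281589, p(53)=329931, p(54)=386155, p(55)=451276, p(56)=526823, p(57)=614154, p(58)=715220, p(59)=831820, p(60)=966467, p(61)=1121505, p(62)=1300156, p(63)=1505499, p(64)=1741630, p(65)=2012558, p(66)=2323520, p(67)=2679689, p(68)=3087735, p(69)=3554345, p(70)=4087968, p(71)=4697205, p(72)=5392783, p(73)=6185689, p(74)=7089500, p(75)=8118264, p(76)=9289091, p(77)=10619863, p(78)=12132164, p(79)=13848650, p(80)=15796476, p(81)=18004327, p(82)=20506255, p(83)=23338469, p(84)=26543660, p(85)=30167357, p(86)=34262962, p(87)=38887673, p(88)=44108109, p(89)=49995925, p(90)=56634173, p(91)=64112359, p(92)=72533807.
Final step: p(93) = p(92) + p(91) - p(88) - p(86) + p(81) + p(78) - p(71) - p(67) + p(58) + p(53) - p(42) - p(36) + p(23) + p(16) - p(1)
= 72533807 + 64112359 - 44108109 - 34262962 + 18004327 + 12132164 - 4697205 - 2679689 + 715220 + 329931 - 53174 - 17977 + 1255 + 231 - 1
= 82010177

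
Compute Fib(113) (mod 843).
1

Matrix identity: Q^n = [[F_(n+1), F_n], [F_n, F_(n-1)]] with Q = [[1,1],[1,0]].
n = 113 = 1110001₂. Square-and-multiply, entries mod 843:
Q^1 = [[1,1],[1,0]]
Q^3 = (Q^1)²·Q = [[3,2],[2,1]]
Q^7 = (Q^3)²·Q = [[21,13],[13,8]]
Q^14 = (Q^7)² = [[610,377],[377,233]]
Q^28 = (Q^14)² = [[842,0],[0,842]]
Q^56 = (Q^28)² = [[1,0],[0,1]]
Q^113 = (Q^56)²·Q = [[1,1],[1,0]]
F_113 mod 843 = Q^113[0][1] = 1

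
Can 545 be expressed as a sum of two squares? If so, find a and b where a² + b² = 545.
4² + 23² (a=4, b=23)

Factorization: 545 = 5 × 109
By Fermat: n is sum of two squares iff every prime p ≡ 3 (mod 4) appears to even power.
All primes ≡ 3 (mod 4) appear to even power.
Search a = 0, 1, 2, … for 545 - a² a perfect square: first hit at a = 4: 545 - 16 = 529 = 23².
545 = 4² + 23² = 16 + 529 ✓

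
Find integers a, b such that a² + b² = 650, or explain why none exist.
5² + 25² (a=5, b=25)

Factorization: 650 = 2 × 5^2 × 13
By Fermat: n is sum of two squares iff every prime p ≡ 3 (mod 4) appears to even power.
All primes ≡ 3 (mod 4) appear to even power.
Search a = 0, 1, 2, … for 650 - a² a perfect square: first hit at a = 5: 650 - 25 = 625 = 25².
650 = 5² + 25² = 25 + 625 ✓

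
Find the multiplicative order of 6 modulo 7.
2

7 is prime, so ord(6) divides φ(7) = 6.
Divisors of 6: 1, 2, 3, 6.
Repeated squaring: 6^1 ≡ 6, 6^2 ≡ 1, 6^4 ≡ 1 (mod 7).
Test 6^d mod 7 for each divisor d in increasing order:
6^1 ≡ 6
6^2 ≡ 1  ← first divisor giving 1
The order is 2.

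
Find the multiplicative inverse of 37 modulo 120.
13

gcd(37, 120) = 1, so the inverse exists.
Extended Euclidean algorithm on (120, 37):
120 = 3 × 37 + 9  ⟹  9 = (1)·120 + (-3)·37
37 = 4 × 9 + 1  ⟹  1 = (-4)·120 + (13)·37
So (13)·37 ≡ 1 (mod 120), i.e. 37^(-1) ≡ 13 (mod 120).
Check: 37 × 13 = 481 ≡ 1 (mod 120)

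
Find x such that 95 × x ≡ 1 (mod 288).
191

gcd(95, 288) = 1, so the inverse exists.
Extended Euclidean algorithm on (288, 95):
288 = 3 × 95 + 3  ⟹  3 = (1)·288 + (-3)·95
95 = 31 × 3 + 2  ⟹  2 = (-31)·288 + (94)·95
3 = 1 × 2 + 1  ⟹  1 = (32)·288 + (-97)·95
So (-97)·95 ≡ 1 (mod 288), i.e. 95^(-1) ≡ -97 ≡ 191 (mod 288).
Check: 95 × 191 = 18145 ≡ 1 (mod 288)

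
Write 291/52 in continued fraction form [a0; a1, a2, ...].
[5; 1, 1, 2, 10]

Euclidean algorithm steps:
291 = 5 × 52 + 31
52 = 1 × 31 + 21
31 = 1 × 21 + 10
21 = 2 × 10 + 1
10 = 10 × 1 + 0
Continued fraction: [5; 1, 1, 2, 10]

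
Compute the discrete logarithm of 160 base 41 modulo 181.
67

Baby-step giant-step with step n = ⌈√181⌉ = 14.
Baby steps 41^j mod 181 (j:value) for j=0..13: 0:1, 1:41, 2:52, 3:141, 4:170, 5:92, 6:152, 7:78, 8:121, 9:74, 10:138, 11:47, 12:117, 13:91.
Giant-step multiplier: 41^(-14) ≡ 41^(180-14) = 41^166 ≡ 106 (mod 181).
Giant steps γ_i = 160·106^i mod 181: γ_0=160, γ_1=127, γ_2=68, γ_3=149, γ_4=47 (in table at j=11).
x = i·n + j = 4·14 + 11 = 67.
Check: 41^67 ≡ 160 (mod 181).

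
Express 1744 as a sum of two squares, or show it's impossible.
12² + 40² (a=12, b=40)

Factorization: 1744 = 2^4 × 109
By Fermat: n is sum of two squares iff every prime p ≡ 3 (mod 4) appears to even power.
All primes ≡ 3 (mod 4) appear to even power.
Search a = 0, 1, 2, … for 1744 - a² a perfect square: first hit at a = 12: 1744 - 144 = 1600 = 40².
1744 = 12² + 40² = 144 + 1600 ✓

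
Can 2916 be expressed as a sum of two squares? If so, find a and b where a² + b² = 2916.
0² + 54² (a=0, b=54)

Factorization: 2916 = 2^2 × 3^6
By Fermat: n is sum of two squares iff every prime p ≡ 3 (mod 4) appears to even power.
All primes ≡ 3 (mod 4) appear to even power.
Search a = 0, 1, 2, … for 2916 - a² a perfect square: first hit at a = 0: 2916 - 0 = 2916 = 54².
2916 = 0² + 54² = 0 + 2916 ✓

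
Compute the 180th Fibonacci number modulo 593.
323

Matrix identity: Q^n = [[F_(n+1), F_n], [F_n, F_(n-1)]] with Q = [[1,1],[1,0]].
n = 180 = 10110100₂. Square-and-multiply, entries mod 593:
Q^1 = [[1,1],[1,0]]
Q^2 = (Q^1)² = [[2,1],[1,1]]
Q^5 = (Q^2)²·Q = [[8,5],[5,3]]
Q^11 = (Q^5)²·Q = [[144,89],[89,55]]
Q^22 = (Q^11)² = [[193,514],[514,272]]
Q^45 = (Q^22)²·Q = [[232,201],[201,31]]
Q^90 = (Q^45)² = [[531,86],[86,445]]
Q^180 = (Q^90)² = [[566,323],[323,243]]
F_180 mod 593 = Q^180[0][1] = 323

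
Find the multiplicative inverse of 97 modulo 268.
105

gcd(97, 268) = 1, so the inverse exists.
Extended Euclidean algorithm on (268, 97):
268 = 2 × 97 + 74  ⟹  74 = (1)·268 + (-2)·97
97 = 1 × 74 + 23  ⟹  23 = (-1)·268 + (3)·97
74 = 3 × 23 + 5  ⟹  5 = (4)·268 + (-11)·97
23 = 4 × 5 + 3  ⟹  3 = (-17)·268 + (47)·97
5 = 1 × 3 + 2  ⟹  2 = (21)·268 + (-58)·97
3 = 1 × 2 + 1  ⟹  1 = (-38)·268 + (105)·97
So (105)·97 ≡ 1 (mod 268), i.e. 97^(-1) ≡ 105 (mod 268).
Check: 97 × 105 = 10185 ≡ 1 (mod 268)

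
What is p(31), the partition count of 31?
6842

p(n) counts ways to write n as a sum of positive integers (order ignored).
Euler's pentagonal recurrence: p(k) = p(k-1) + p(k-2) - p(k-5) - p(k-7) + p(k-12) + p(k-15) - ... (offsets j(3j∓1)/2, signs ++--, p(0)=1, p(<0)=0).
DP table for k = 0..30: p(0)=1, p(1)=1, p(2)=2, p(3)=3, p(4)=5, p(5)=7, p(6)=11, p(7)=15, p(8)=22, p(9)=30, p(10)=42, p(11)=56, p(12)=77, p(13)=101, p(14)=135, p(15)=176, p(16)=231, p(17)=297, p(18)=385, p(19)=490, p(20)=627, p(21)=792, p(22)=1002, p(23)=1255, p(24)=1575, p(25)=1958, p(26)=2436, p(27)=3010, p(28)=3718, p(29)=4565, p(30)=5604.
Final step: p(31) = p(30) + p(29) - p(26) - p(24) + p(19) + p(16) - p(9) - p(5)
= 5604 + 4565 - 2436 - 1575 + 490 + 231 - 30 - 7
= 6842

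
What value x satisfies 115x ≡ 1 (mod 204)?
55

gcd(115, 204) = 1, so the inverse exists.
Extended Euclidean algorithm on (204, 115):
204 = 1 × 115 + 89  ⟹  89 = (1)·204 + (-1)·115
115 = 1 × 89 + 26  ⟹  26 = (-1)·204 + (2)·115
89 = 3 × 26 + 11  ⟹  11 = (4)·204 + (-7)·115
26 = 2 × 11 + 4  ⟹  4 = (-9)·204 + (16)·115
11 = 2 × 4 + 3  ⟹  3 = (22)·204 + (-39)·115
4 = 1 × 3 + 1  ⟹  1 = (-31)·204 + (55)·115
So (55)·115 ≡ 1 (mod 204), i.e. 115^(-1) ≡ 55 (mod 204).
Check: 115 × 55 = 6325 ≡ 1 (mod 204)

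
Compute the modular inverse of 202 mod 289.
93

gcd(202, 289) = 1, so the inverse exists.
Extended Euclidean algorithm on (289, 202):
289 = 1 × 202 + 87  ⟹  87 = (1)·289 + (-1)·202
202 = 2 × 87 + 28  ⟹  28 = (-2)·289 + (3)·202
87 = 3 × 28 + 3  ⟹  3 = (7)·289 + (-10)·202
28 = 9 × 3 + 1  ⟹  1 = (-65)·289 + (93)·202
So (93)·202 ≡ 1 (mod 289), i.e. 202^(-1) ≡ 93 (mod 289).
Check: 202 × 93 = 18786 ≡ 1 (mod 289)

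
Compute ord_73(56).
24

73 is prime, so ord(56) divides φ(73) = 72.
Divisors of 72: 1, 2, 3, 4, 6, 8, 9, 12, 18, 24, 36, 72.
Repeated squaring: 56^1 ≡ 56, 56^2 ≡ 70, 56^4 ≡ 9, 56^8 ≡ 8, 56^16 ≡ 64, 56^32 ≡ 8, 56^64 ≡ 64 (mod 73).
Test 56^d mod 73 for each divisor d in increasing order:
56^1 ≡ 56
56^2 ≡ 70
56^3 = 56^2·56^1 ≡ 51
56^4 ≡ 9
56^6 = 56^4·56^2 ≡ 46
56^8 ≡ 8
56^9 = 56^8·56^1 ≡ 10
56^12 = 56^8·56^4 ≡ 72
56^18 = 56^16·56^2 ≡ 27
56^24 = 56^16·56^8 ≡ 1  ← first divisor giving 1
The order is 24.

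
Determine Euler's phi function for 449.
448

449 = 449
φ(n) = n × ∏(1 - 1/p) for each prime p dividing n
φ(449) = 449 × (1 - 1/449) = 448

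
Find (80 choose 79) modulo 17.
12

Using Lucas' theorem:
Write n=80 and k=79 in base 17:
n in base 17: [4, 12]
k in base 17: [4, 11]
C(80,79) mod 17 = ∏ C(n_i, k_i) mod 17
Digit binomials (mod 17): C(4,4) = 1; C(12,11) = 12
Product: 1 × 12 = 12 ≡ 12 (mod 17)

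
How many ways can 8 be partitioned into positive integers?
22

p(n) counts ways to write n as a sum of positive integers (order ignored).
Examples: 8; 7 + 1; 6 + 2; 6 + 1 + 1; 5 + 3; ... (22 total)
p(8) = 22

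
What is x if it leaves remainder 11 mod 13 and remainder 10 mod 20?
50

Using Chinese Remainder Theorem:
M = 13 × 20 = 260
M1 = 20, M2 = 13
y1 = 20^(-1) mod 13 = 2
y2 = 13^(-1) mod 20 = 17
x = (11×20×2 + 10×13×17) mod 260 = 50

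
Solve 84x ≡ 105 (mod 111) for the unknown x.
x ≡ 29 (mod 37)

gcd(84, 111) = 3, which divides 105, so solutions exist.
Divide through by 3: 28x ≡ 35 (mod 37).
Find 28^(-1) mod 37 by the extended Euclidean algorithm:
37 = 1 × 28 + 9  ⟹  9 = (1)·37 + (-1)·28
28 = 3 × 9 + 1  ⟹  1 = (-3)·37 + (4)·28
So (4)·28 ≡ 1 (mod 37), i.e. 28^(-1) ≡ 4 (mod 37).
x ≡ 4 × 35 = 140 ≡ 29 (mod 37).
Check: 84 × 29 = 2436 ≡ 105 (mod 111).
x ≡ 29 (mod 37), giving 3 solutions mod 111.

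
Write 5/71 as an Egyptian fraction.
1/15 + 1/267 + 1/94785

Greedy algorithm:
5/71: ceiling(71/5) = 15, use 1/15
4/1065: ceiling(1065/4) = 267, use 1/267
1/94785: ceiling(94785/1) = 94785, use 1/94785
Result: 5/71 = 1/15 + 1/267 + 1/94785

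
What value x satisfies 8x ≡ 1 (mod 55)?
7

gcd(8, 55) = 1, so the inverse exists.
Extended Euclidean algorithm on (55, 8):
55 = 6 × 8 + 7  ⟹  7 = (1)·55 + (-6)·8
8 = 1 × 7 + 1  ⟹  1 = (-1)·55 + (7)·8
So (7)·8 ≡ 1 (mod 55), i.e. 8^(-1) ≡ 7 (mod 55).
Check: 8 × 7 = 56 ≡ 1 (mod 55)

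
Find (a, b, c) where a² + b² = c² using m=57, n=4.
(3233, 456, 3265)

Euclid's formula: a = m² - n², b = 2mn, c = m² + n²
m = 57, n = 4
a = 57² - 4² = 3249 - 16 = 3233
b = 2 × 57 × 4 = 456
c = 57² + 4² = 3249 + 16 = 3265
Verification: 3233² + 456² = 10452289 + 207936 = 10660225 = 3265² ✓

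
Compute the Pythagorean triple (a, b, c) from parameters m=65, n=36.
(2929, 4680, 5521)

Euclid's formula: a = m² - n², b = 2mn, c = m² + n²
m = 65, n = 36
a = 65² - 36² = 4225 - 1296 = 2929
b = 2 × 65 × 36 = 4680
c = 65² + 36² = 4225 + 1296 = 5521
Verification: 2929² + 4680² = 8579041 + 21902400 = 30481441 = 5521² ✓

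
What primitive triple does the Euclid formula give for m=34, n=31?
(195, 2108, 2117)

Euclid's formula: a = m² - n², b = 2mn, c = m² + n²
m = 34, n = 31
a = 34² - 31² = 1156 - 961 = 195
b = 2 × 34 × 31 = 2108
c = 34² + 31² = 1156 + 961 = 2117
Verification: 195² + 2108² = 38025 + 4443664 = 4481689 = 2117² ✓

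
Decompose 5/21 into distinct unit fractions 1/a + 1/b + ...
1/5 + 1/27 + 1/945

Greedy algorithm:
5/21: ceiling(21/5) = 5, use 1/5
4/105: ceiling(105/4) = 27, use 1/27
1/945: ceiling(945/1) = 945, use 1/945
Result: 5/21 = 1/5 + 1/27 + 1/945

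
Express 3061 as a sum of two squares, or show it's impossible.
6² + 55² (a=6, b=55)

Factorization: 3061 = 3061
By Fermat: n is sum of two squares iff every prime p ≡ 3 (mod 4) appears to even power.
All primes ≡ 3 (mod 4) appear to even power.
Search a = 0, 1, 2, … for 3061 - a² a perfect square: first hit at a = 6: 3061 - 36 = 3025 = 55².
3061 = 6² + 55² = 36 + 3025 ✓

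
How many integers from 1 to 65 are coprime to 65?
48

65 = 5 × 13
φ(n) = n × ∏(1 - 1/p) for each prime p dividing n
φ(65) = 65 × (1 - 1/5) × (1 - 1/13) = 48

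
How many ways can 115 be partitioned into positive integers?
1064144451

p(n) counts ways to write n as a sum of positive integers (order ignored).
Euler's pentagonal recurrence: p(k) = p(k-1) + p(k-2) - p(k-5) - p(k-7) + p(k-12) + p(k-15) - ... (offsets j(3j∓1)/2, signs ++--, p(0)=1, p(<0)=0).
DP table for k = 0..114: p(0)=1, p(1)=1, p(2)=2, p(3)=3, p(4)=5, p(5)=7, p(6)=11, p(7)=15, p(8)=22, p(9)=30, p(10)=42, p(11)=56, p(12)=77, p(13)=101, p(14)=135, p(15)=176, p(16)=231, p(17)=297, p(18)=385, p(19)=490, p(20)=627, p(21)=792, p(22)=1002, p(23)=1255, p(24)=1575, p(25)=1958, p(26)=2436, p(27)=3010, p(28)=3718, p(29)=4565, p(30)=5604, p(31)=6842, p(32)=8349, p(33)=10143, p(34)=12310, p(35)=14883, p(36)=17977, p(37)=21637, p(38)=26015, p(39)=31185, p(40)=37338, p(41)=44583, p(42)=53174, p(43)=63261, p(44)=75175, p(45)=89134, p(46)=105558, p(47)=124754, p(48)=147273, p(49)=173525, p(50)=204226, p(51)=239943, p(52)=281589, p(53)=329931, p(54)=386155, p(55)=451276, p(56)=526823, p(57)=614154, p(58)=715220, p(59)=831820, p(60)=966467, p(61)=1121505, p(62)=1300156, p(63)=1505499, p(64)=1741630, p(65)=2012558, p(66)=2323520, p(67)=2679689, p(68)=3087735, p(69)=3554345, p(70)=4087968, p(71)=4697205, p(72)=5392783, p(73)=6185689, p(74)=7089500, p(75)=8118264, p(76)=9289091, p(77)=10619863, p(78)=12132164, p(79)=13848650, p(80)=15796476, p(81)=18004327, p(82)=20506255, p(83)=23338469, p(84)=26543660, p(85)=30167357, p(86)=34262962, p(87)=38887673, p(88)=44108109, p(89)=49995925, p(90)=56634173, p(91)=64112359, p(92)=72533807, p(93)=82010177, p(94)=92669720, p(95)=104651419, p(96)=118114304, p(97)=133230930, p(98)=150198136, p(99)=169229875, p(100)=190569292, p(101)=214481126, p(102)=241265379, p(103)=271248950, p(104)=304801365, p(105)=342325709, p(106)=384276336, p(107)=431149389, p(108)=483502844, p(109)=541946240, p(110)=607163746, p(111)=679903203, p(112)=761002156, p(113)=851376628, p(114)=952050665.
Final step: p(115) = p(114) + p(113) - p(110) - p(108) + p(103) + p(100) - p(93) - p(89) + p(80) + p(75) - p(64) - p(58) + p(45) + p(38) - p(23) - p(15)
= 952050665 + 851376628 - 607163746 - 483502844 + 271248950 + 190569292 - 82010177 - 49995925 + 15796476 + 8118264 - 1741630 - 715220 + 89134 + 26015 - 1255 - 176
= 1064144451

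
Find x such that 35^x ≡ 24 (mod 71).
16

Baby-step giant-step with step n = ⌈√71⌉ = 9.
Baby steps 35^j mod 71 (j:value) for j=0..8: 0:1, 1:35, 2:18, 3:62, 4:40, 5:51, 6:10, 7:66, 8:38.
Giant-step multiplier: 35^(-9) ≡ 35^(70-9) = 35^61 ≡ 56 (mod 71).
Giant steps γ_i = 24·56^i mod 71: γ_0=24, γ_1=66 (in table at j=7).
x = i·n + j = 1·9 + 7 = 16.
Check: 35^16 ≡ 24 (mod 71).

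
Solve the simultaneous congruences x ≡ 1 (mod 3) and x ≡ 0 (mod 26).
52

Using Chinese Remainder Theorem:
M = 3 × 26 = 78
M1 = 26, M2 = 3
y1 = 26^(-1) mod 3 = 2
y2 = 3^(-1) mod 26 = 9
x = (1×26×2 + 0×3×9) mod 78 = 52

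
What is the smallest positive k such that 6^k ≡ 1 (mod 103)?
102

103 is prime, so ord(6) divides φ(103) = 102.
Divisors of 102: 1, 2, 3, 6, 17, 34, 51, 102.
Repeated squaring: 6^1 ≡ 6, 6^2 ≡ 36, 6^4 ≡ 60, 6^8 ≡ 98, 6^16 ≡ 25, 6^32 ≡ 7, 6^64 ≡ 49 (mod 103).
Test 6^d mod 103 for each divisor d in increasing order:
6^1 ≡ 6
6^2 ≡ 36
6^3 = 6^2·6^1 ≡ 10
6^6 = 6^4·6^2 ≡ 100
6^17 = 6^16·6^1 ≡ 47
6^34 = 6^32·6^2 ≡ 46
6^51 = 6^32·6^16·6^2·6^1 ≡ 102
6^102 = 6^64·6^32·6^4·6^2 ≡ 1  ← first divisor giving 1
The order is 102.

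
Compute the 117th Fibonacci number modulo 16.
2

Matrix identity: Q^n = [[F_(n+1), F_n], [F_n, F_(n-1)]] with Q = [[1,1],[1,0]].
n = 117 = 1110101₂. Square-and-multiply, entries mod 16:
Q^1 = [[1,1],[1,0]]
Q^3 = (Q^1)²·Q = [[3,2],[2,1]]
Q^7 = (Q^3)²·Q = [[5,13],[13,8]]
Q^14 = (Q^7)² = [[2,9],[9,9]]
Q^29 = (Q^14)²·Q = [[8,5],[5,3]]
Q^58 = (Q^29)² = [[9,7],[7,2]]
Q^117 = (Q^58)²·Q = [[15,2],[2,13]]
F_117 mod 16 = Q^117[0][1] = 2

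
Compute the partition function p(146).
27517052599

p(n) counts ways to write n as a sum of positive integers (order ignored).
Euler's pentagonal recurrence: p(k) = p(k-1) + p(k-2) - p(k-5) - p(k-7) + p(k-12) + p(k-15) - ... (offsets j(3j∓1)/2, signs ++--, p(0)=1, p(<0)=0).
DP table for k = 0..145: p(0)=1, p(1)=1, p(2)=2, p(3)=3, p(4)=5, p(5)=7, p(6)=11, p(7)=15, p(8)=22, p(9)=30, p(10)=42, p(11)=56, p(12)=77, p(13)=101, p(14)=135, p(15)=176, p(16)=231, p(17)=297, p(18)=385, p(19)=490, p(20)=627, p(21)=792, p(22)=1002, p(23)=1255, p(24)=1575, p(25)=1958, p(26)=2436, p(27)=3010, p(28)=3718, p(29)=4565, p(30)=5604, p(31)=6842, p(32)=8349, p(33)=10143, p(34)=12310, p(35)=14883, p(36)=17977, p(37)=21637, p(38)=26015, p(39)=31185, p(40)=37338, p(41)=44583, p(42)=53174, p(43)=63261, p(44)=75175, p(45)=89134, p(46)=105558, p(47)=124754, p(48)=147273, p(49)=173525, p(50)=204226, p(51)=239943, p(52)=281589, p(53)=329931, p(54)=386155, p(55)=451276, p(56)=526823, p(57)=614154, p(58)=715220, p(59)=831820, p(60)=966467, p(61)=1121505, p(62)=1300156, p(63)=1505499, p(64)=1741630, p(65)=2012558, p(66)=2323520, p(67)=2679689, p(68)=3087735, p(69)=3554345, p(70)=4087968, p(71)=4697205, p(72)=5392783, p(73)=6185689, p(74)=7089500, p(75)=8118264, p(76)=9289091, p(77)=10619863, p(78)=12132164, p(79)=13848650, p(80)=15796476, p(81)=18004327, p(82)=20506255, p(83)=23338469, p(84)=26543660, p(85)=30167357, p(86)=34262962, p(87)=38887673, p(88)=44108109, p(89)=49995925, p(90)=56634173, p(91)=64112359, p(92)=72533807, p(93)=82010177, p(94)=92669720, p(95)=104651419, p(96)=118114304, p(97)=133230930, p(98)=150198136, p(99)=169229875, p(100)=190569292, p(101)=214481126, p(102)=241265379, p(103)=271248950, p(104)=304801365, p(105)=342325709, p(106)=384276336, p(107)=431149389, p(108)=483502844, p(109)=541946240, p(110)=607163746, p(111)=679903203, p(112)=761002156, p(113)=851376628, p(114)=952050665, p(115)=1064144451, p(116)=1188908248, p(117)=1327710076, p(118)=1482074143, p(119)=1653668665, p(120)=1844349560, p(121)=2056148051, p(122)=2291320912, p(123)=2552338241, p(124)=2841940500, p(125)=3163127352, p(126)=3519222692, p(127)=3913864295, p(128)=4351078600, p(129)=4835271870, p(130)=5371315400, p(131)=5964539504, p(132)=6620830889, p(133)=7346629512, p(134)=8149040695, p(135)=9035836076, p(136)=10015581680, p(137)=11097645016, p(138)=12292341831, p(139)=13610949895, p(140)=15065878135, p(141)=16670689208, p(142)=18440293320, p(143)=20390982757, p(144)=22540654445, p(145)=24908858009.
Final step: p(146) = p(145) + p(144) - p(141) - p(139) + p(134) + p(131) - p(124) - p(120) + p(111) + p(106) - p(95) - p(89) + p(76) + p(69) - p(54) - p(46) + p(29) + p(20) - p(1)
= 24908858009 + 22540654445 - 16670689208 - 13610949895 + 8149040695 + 5964539504 - 2841940500 - 1844349560 + 679903203 + 384276336 - 104651419 - 49995925 + 9289091 + 3554345 - 386155 - 105558 + 4565 + 627 - 1
= 27517052599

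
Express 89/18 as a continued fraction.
[4; 1, 17]

Euclidean algorithm steps:
89 = 4 × 18 + 17
18 = 1 × 17 + 1
17 = 17 × 1 + 0
Continued fraction: [4; 1, 17]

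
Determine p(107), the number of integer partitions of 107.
431149389

p(n) counts ways to write n as a sum of positive integers (order ignored).
Euler's pentagonal recurrence: p(k) = p(k-1) + p(k-2) - p(k-5) - p(k-7) + p(k-12) + p(k-15) - ... (offsets j(3j∓1)/2, signs ++--, p(0)=1, p(<0)=0).
DP table for k = 0..106: p(0)=1, p(1)=1, p(2)=2, p(3)=3, p(4)=5, p(5)=7, p(6)=11, p(7)=15, p(8)=22, p(9)=30, p(10)=42, p(11)=56, p(12)=77, p(13)=101, p(14)=135, p(15)=176, p(16)=231, p(17)=297, p(18)=385, p(19)=490, p(20)=627, p(21)=792, p(22)=1002, p(23)=1255, p(24)=1575, p(25)=1958, p(26)=2436, p(27)=3010, p(28)=3718, p(29)=4565, p(30)=5604, p(31)=6842, p(32)=8349, p(33)=10143, p(34)=12310, p(35)=14883, p(36)=17977, p(37)=21637, p(38)=26015, p(39)=31185, p(40)=37338, p(41)=44583, p(42)=53174, p(43)=63261, p(44)=75175, p(45)=89134, p(46)=105558, p(47)=124754, p(48)=147273, p(49)=173525, p(50)=204226, p(51)=239943, p(52)=281589, p(53)=329931, p(54)=386155, p(55)=451276, p(56)=526823, p(57)=614154, p(58)=715220, p(59)=831820, p(60)=966467, p(61)=1121505, p(62)=1300156, p(63)=1505499, p(64)=1741630, p(65)=2012558, p(66)=2323520, p(67)=2679689, p(68)=3087735, p(69)=3554345, p(70)=4087968, p(71)=4697205, p(72)=5392783, p(73)=6185689, p(74)=7089500, p(75)=8118264, p(76)=9289091, p(77)=10619863, p(78)=12132164, p(79)=13848650, p(80)=15796476, p(81)=18004327, p(82)=20506255, p(83)=23338469, p(84)=26543660, p(85)=30167357, p(86)=34262962, p(87)=38887673, p(88)=44108109, p(89)=49995925, p(90)=56634173, p(91)=64112359, p(92)=72533807, p(93)=82010177, p(94)=92669720, p(95)=104651419, p(96)=118114304, p(97)=133230930, p(98)=150198136, p(99)=169229875, p(100)=190569292, p(101)=214481126, p(102)=241265379, p(103)=271248950, p(104)=304801365, p(105)=342325709, p(106)=384276336.
Final step: p(107) = p(106) + p(105) - p(102) - p(100) + p(95) + p(92) - p(85) - p(81) + p(72) + p(67) - p(56) - p(50) + p(37) + p(30) - p(15) - p(7)
= 384276336 + 342325709 - 241265379 - 190569292 + 104651419 + 72533807 - 30167357 - 18004327 + 5392783 + 2679689 - 526823 - 204226 + 21637 + 5604 - 176 - 15
= 431149389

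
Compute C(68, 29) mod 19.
14

Using Lucas' theorem:
Write n=68 and k=29 in base 19:
n in base 19: [3, 11]
k in base 19: [1, 10]
C(68,29) mod 19 = ∏ C(n_i, k_i) mod 19
Digit binomials (mod 19): C(3,1) = 3; C(11,10) = 11
Product: 3 × 11 = 33 ≡ 14 (mod 19)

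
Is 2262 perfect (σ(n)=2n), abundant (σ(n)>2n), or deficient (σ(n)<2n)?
abundant

Proper divisors of 2262: sum = 1 + 2 + 3 + 6 + 13 + 26 + 29 + 39 + 58 + 78 + 87 + 174 + 377 + 754 + 1131 = 2778
Since 2778 > 2262, 2262 is abundant.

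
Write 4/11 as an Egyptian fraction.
1/3 + 1/33

Greedy algorithm:
4/11: ceiling(11/4) = 3, use 1/3
1/33: ceiling(33/1) = 33, use 1/33
Result: 4/11 = 1/3 + 1/33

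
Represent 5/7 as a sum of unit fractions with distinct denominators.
1/2 + 1/5 + 1/70

Greedy algorithm:
5/7: ceiling(7/5) = 2, use 1/2
3/14: ceiling(14/3) = 5, use 1/5
1/70: ceiling(70/1) = 70, use 1/70
Result: 5/7 = 1/2 + 1/5 + 1/70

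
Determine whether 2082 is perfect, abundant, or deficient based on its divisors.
abundant

Proper divisors of 2082: sum = 1 + 2 + 3 + 6 + 347 + 694 + 1041 = 2094
Since 2094 > 2082, 2082 is abundant.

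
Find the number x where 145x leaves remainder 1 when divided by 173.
105

gcd(145, 173) = 1, so the inverse exists.
Extended Euclidean algorithm on (173, 145):
173 = 1 × 145 + 28  ⟹  28 = (1)·173 + (-1)·145
145 = 5 × 28 + 5  ⟹  5 = (-5)·173 + (6)·145
28 = 5 × 5 + 3  ⟹  3 = (26)·173 + (-31)·145
5 = 1 × 3 + 2  ⟹  2 = (-31)·173 + (37)·145
3 = 1 × 2 + 1  ⟹  1 = (57)·173 + (-68)·145
So (-68)·145 ≡ 1 (mod 173), i.e. 145^(-1) ≡ -68 ≡ 105 (mod 173).
Check: 145 × 105 = 15225 ≡ 1 (mod 173)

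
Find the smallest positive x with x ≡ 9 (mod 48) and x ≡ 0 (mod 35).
105

Using Chinese Remainder Theorem:
M = 48 × 35 = 1680
M1 = 35, M2 = 48
y1 = 35^(-1) mod 48 = 11
y2 = 48^(-1) mod 35 = 27
x = (9×35×11 + 0×48×27) mod 1680 = 105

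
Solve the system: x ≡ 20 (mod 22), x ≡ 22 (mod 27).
130

Using Chinese Remainder Theorem:
M = 22 × 27 = 594
M1 = 27, M2 = 22
y1 = 27^(-1) mod 22 = 9
y2 = 22^(-1) mod 27 = 16
x = (20×27×9 + 22×22×16) mod 594 = 130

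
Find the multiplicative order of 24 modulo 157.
156

157 is prime, so ord(24) divides φ(157) = 156.
Divisors of 156: 1, 2, 3, 4, 6, 12, 13, 26, 39, 52, 78, 156.
Repeated squaring: 24^1 ≡ 24, 24^2 ≡ 105, 24^4 ≡ 35, 24^8 ≡ 126, 24^16 ≡ 19, 24^32 ≡ 47, 24^64 ≡ 11, 24^128 ≡ 121 (mod 157).
Test 24^d mod 157 for each divisor d in increasing order:
24^1 ≡ 24
24^2 ≡ 105
24^3 = 24^2·24^1 ≡ 8
24^4 ≡ 35
24^6 = 24^4·24^2 ≡ 64
24^12 = 24^8·24^4 ≡ 14
24^13 = 24^8·24^4·24^1 ≡ 22
24^26 = 24^16·24^8·24^2 ≡ 13
24^39 = 24^32·24^4·24^2·24^1 ≡ 129
24^52 = 24^32·24^16·24^4 ≡ 12
24^78 = 24^64·24^8·24^4·24^2 ≡ 156
24^156 = 24^128·24^16·24^8·24^4 ≡ 1  ← first divisor giving 1
The order is 156.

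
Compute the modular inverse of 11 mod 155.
141

gcd(11, 155) = 1, so the inverse exists.
Extended Euclidean algorithm on (155, 11):
155 = 14 × 11 + 1  ⟹  1 = (1)·155 + (-14)·11
So (-14)·11 ≡ 1 (mod 155), i.e. 11^(-1) ≡ -14 ≡ 141 (mod 155).
Check: 11 × 141 = 1551 ≡ 1 (mod 155)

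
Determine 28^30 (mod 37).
26

Repeated squaring. Binary of 30 = 11110.
28^1 ≡ 28 (mod 37); 28^2 ≡ 7 (mod 37); 28^4 ≡ 12 (mod 37); 28^8 ≡ 33 (mod 37); 28^16 ≡ 16 (mod 37)
28^30 = 28^2 × 28^4 × 28^8 × 28^16 ≡ 26 (mod 37)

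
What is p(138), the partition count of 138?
12292341831

p(n) counts ways to write n as a sum of positive integers (order ignored).
Euler's pentagonal recurrence: p(k) = p(k-1) + p(k-2) - p(k-5) - p(k-7) + p(k-12) + p(k-15) - ... (offsets j(3j∓1)/2, signs ++--, p(0)=1, p(<0)=0).
DP table for k = 0..137: p(0)=1, p(1)=1, p(2)=2, p(3)=3, p(4)=5, p(5)=7, p(6)=11, p(7)=15, p(8)=22, p(9)=30, p(10)=42, p(11)=56, p(12)=77, p(13)=101, p(14)=135, p(15)=176, p(16)=231, p(17)=297, p(18)=385, p(19)=490, p(20)=627, p(21)=792, p(22)=1002, p(23)=1255, p(24)=1575, p(25)=1958, p(26)=2436, p(27)=3010, p(28)=3718, p(29)=4565, p(30)=5604, p(31)=6842, p(32)=8349, p(33)=10143, p(34)=12310, p(35)=14883, p(36)=17977, p(37)=21637, p(38)=26015, p(39)=31185, p(40)=37338, p(41)=44583, p(42)=53174, p(43)=63261, p(44)=75175, p(45)=89134, p(46)=105558, p(47)=124754, p(48)=147273, p(49)=173525, p(50)=204226, p(51)=239943, p(52)=281589, p(53)=329931, p(54)=386155, p(55)=451276, p(56)=526823, p(57)=614154, p(58)=715220, p(59)=831820, p(60)=966467, p(61)=1121505, p(62)=1300156, p(63)=1505499, p(64)=1741630, p(65)=2012558, p(66)=2323520, p(67)=2679689, p(68)=3087735, p(69)=3554345, p(70)=4087968, p(71)=4697205, p(72)=5392783, p(73)=6185689, p(74)=7089500, p(75)=8118264, p(76)=9289091, p(77)=10619863, p(78)=12132164, p(79)=13848650, p(80)=15796476, p(81)=18004327, p(82)=20506255, p(83)=23338469, p(84)=26543660, p(85)=30167357, p(86)=34262962, p(87)=38887673, p(88)=44108109, p(89)=49995925, p(90)=56634173, p(91)=64112359, p(92)=72533807, p(93)=82010177, p(94)=92669720, p(95)=104651419, p(96)=118114304, p(97)=133230930, p(98)=150198136, p(99)=169229875, p(100)=190569292, p(101)=214481126, p(102)=241265379, p(103)=271248950, p(104)=304801365, p(105)=342325709, p(106)=384276336, p(107)=431149389, p(108)=483502844, p(109)=541946240, p(110)=607163746, p(111)=679903203, p(112)=761002156, p(113)=851376628, p(114)=952050665, p(115)=1064144451, p(116)=1188908248, p(117)=1327710076, p(118)=1482074143, p(119)=1653668665, p(120)=1844349560, p(121)=2056148051, p(122)=2291320912, p(123)=2552338241, p(124)=2841940500, p(125)=3163127352, p(126)=3519222692, p(127)=3913864295, p(128)=4351078600, p(129)=4835271870, p(130)=5371315400, p(131)=5964539504, p(132)=6620830889, p(133)=7346629512, p(134)=8149040695, p(135)=9035836076, p(136)=10015581680, p(137)=11097645016.
Final step: p(138) = p(137) + p(136) - p(133) - p(131) + p(126) + p(123) - p(116) - p(112) + p(103) + p(98) - p(87) - p(81) + p(68) + p(61) - p(46) - p(38) + p(21) + p(12)
= 11097645016 + 10015581680 - 7346629512 - 5964539504 + 3519222692 + 2552338241 - 1188908248 - 761002156 + 271248950 + 150198136 - 38887673 - 18004327 + 3087735 + 1121505 - 105558 - 26015 + 792 + 77
= 12292341831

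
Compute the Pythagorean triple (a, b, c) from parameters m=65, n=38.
(2781, 4940, 5669)

Euclid's formula: a = m² - n², b = 2mn, c = m² + n²
m = 65, n = 38
a = 65² - 38² = 4225 - 1444 = 2781
b = 2 × 65 × 38 = 4940
c = 65² + 38² = 4225 + 1444 = 5669
Verification: 2781² + 4940² = 7733961 + 24403600 = 32137561 = 5669² ✓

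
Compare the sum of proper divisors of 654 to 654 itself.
abundant

Proper divisors of 654: sum = 1 + 2 + 3 + 6 + 109 + 218 + 327 = 666
Since 666 > 654, 654 is abundant.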